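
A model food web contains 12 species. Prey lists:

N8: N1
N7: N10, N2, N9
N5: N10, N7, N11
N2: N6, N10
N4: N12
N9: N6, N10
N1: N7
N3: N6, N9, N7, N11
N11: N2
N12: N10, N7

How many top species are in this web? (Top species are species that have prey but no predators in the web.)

Top species (has prey, but nothing eats it): N5, N3, N4, N8.
Count: 4.

4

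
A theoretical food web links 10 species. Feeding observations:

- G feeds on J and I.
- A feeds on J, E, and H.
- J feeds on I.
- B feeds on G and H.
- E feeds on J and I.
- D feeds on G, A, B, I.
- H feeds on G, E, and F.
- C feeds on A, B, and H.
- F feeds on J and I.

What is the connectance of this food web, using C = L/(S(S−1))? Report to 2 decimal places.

C = 0.24

The web has S = 10 species and L = 22 feeding links.
C = L / (S(S−1)) = 22 / 90 = 0.2444 ≈ 0.24.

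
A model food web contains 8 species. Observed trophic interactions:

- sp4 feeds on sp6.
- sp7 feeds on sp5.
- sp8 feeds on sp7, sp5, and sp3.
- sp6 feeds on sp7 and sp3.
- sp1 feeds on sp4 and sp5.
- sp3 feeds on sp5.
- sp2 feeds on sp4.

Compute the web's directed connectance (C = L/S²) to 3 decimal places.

The web has S = 8 species and L = 11 feeding links.
C = L / S² = 11 / 64 = 0.1719 ≈ 0.172.

C = 0.172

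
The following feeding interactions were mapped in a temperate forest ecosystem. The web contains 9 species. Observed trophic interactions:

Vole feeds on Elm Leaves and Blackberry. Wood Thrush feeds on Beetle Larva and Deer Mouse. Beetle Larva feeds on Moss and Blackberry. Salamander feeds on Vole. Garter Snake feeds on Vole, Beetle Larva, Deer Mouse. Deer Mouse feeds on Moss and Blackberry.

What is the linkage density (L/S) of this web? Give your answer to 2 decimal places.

L/S = 1.33

There are L = 12 links among S = 9 species.
L/S = 12/9 = 1.3333 ≈ 1.33.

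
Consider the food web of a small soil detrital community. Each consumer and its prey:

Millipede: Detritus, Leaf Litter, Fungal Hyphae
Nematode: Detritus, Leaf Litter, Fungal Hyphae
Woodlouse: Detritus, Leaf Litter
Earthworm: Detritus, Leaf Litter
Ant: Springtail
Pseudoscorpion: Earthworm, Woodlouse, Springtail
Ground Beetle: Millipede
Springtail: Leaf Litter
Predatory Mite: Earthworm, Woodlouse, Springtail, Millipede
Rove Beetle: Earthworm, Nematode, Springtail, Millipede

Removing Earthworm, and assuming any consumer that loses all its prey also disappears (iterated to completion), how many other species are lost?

0

Remove Earthworm.
Every predator of it retains at least one other prey: Rove Beetle still has Nematode, Springtail, Millipede; Pseudoscorpion still has Woodlouse, Springtail; Predatory Mite still has Woodlouse, Springtail, Millipede.
No consumer loses all prey, so no secondary extinctions occur.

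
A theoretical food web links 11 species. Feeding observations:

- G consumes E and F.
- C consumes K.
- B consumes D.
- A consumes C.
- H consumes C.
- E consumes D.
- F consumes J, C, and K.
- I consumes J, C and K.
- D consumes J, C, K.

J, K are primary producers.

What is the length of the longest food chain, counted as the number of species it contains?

5 species

One longest chain: K → C → D → E → G.
It has 5 species and 4 links.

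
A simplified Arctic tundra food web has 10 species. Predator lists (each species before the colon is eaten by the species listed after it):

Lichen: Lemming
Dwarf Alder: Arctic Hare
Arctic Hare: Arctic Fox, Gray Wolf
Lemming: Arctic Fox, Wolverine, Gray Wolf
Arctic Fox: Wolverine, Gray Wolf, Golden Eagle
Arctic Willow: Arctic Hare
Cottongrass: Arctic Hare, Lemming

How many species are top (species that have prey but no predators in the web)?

3

Top species (has prey, but nothing eats it): Wolverine, Gray Wolf, Golden Eagle.
Count: 3.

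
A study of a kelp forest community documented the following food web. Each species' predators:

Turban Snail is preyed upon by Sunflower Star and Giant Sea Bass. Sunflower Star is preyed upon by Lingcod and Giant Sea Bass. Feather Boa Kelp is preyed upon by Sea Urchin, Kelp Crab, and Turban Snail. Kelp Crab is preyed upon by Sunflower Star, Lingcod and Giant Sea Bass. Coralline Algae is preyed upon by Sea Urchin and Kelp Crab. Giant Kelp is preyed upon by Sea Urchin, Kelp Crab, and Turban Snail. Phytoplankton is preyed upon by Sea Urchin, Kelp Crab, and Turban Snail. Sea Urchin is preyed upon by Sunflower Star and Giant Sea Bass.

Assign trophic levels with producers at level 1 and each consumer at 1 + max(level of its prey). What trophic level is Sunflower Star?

Trophic level 3

Feather Boa Kelp is a producer → level 1.
Kelp Crab eats Feather Boa Kelp (level 1); other prey at levels: Coralline Algae 1, Phytoplankton 1, Giant Kelp 1 → level 2.
Sunflower Star eats Kelp Crab (level 2); other prey at levels: Sea Urchin 2, Turban Snail 2 → level 3.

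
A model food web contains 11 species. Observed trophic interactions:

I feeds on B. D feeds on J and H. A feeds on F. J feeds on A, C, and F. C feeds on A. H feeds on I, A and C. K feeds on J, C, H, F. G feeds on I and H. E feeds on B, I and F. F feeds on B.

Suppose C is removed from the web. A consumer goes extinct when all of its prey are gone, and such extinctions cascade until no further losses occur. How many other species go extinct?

Remove C.
Every predator of it retains at least one other prey: H still has I, A; J still has F, A; K still has F, H, J.
No consumer loses all prey, so no secondary extinctions occur.

0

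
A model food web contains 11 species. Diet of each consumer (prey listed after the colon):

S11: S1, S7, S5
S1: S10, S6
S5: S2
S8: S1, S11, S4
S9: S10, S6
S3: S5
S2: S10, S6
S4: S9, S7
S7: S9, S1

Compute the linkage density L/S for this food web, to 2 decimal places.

L/S = 1.64

There are L = 18 links among S = 11 species.
L/S = 18/11 = 1.6364 ≈ 1.64.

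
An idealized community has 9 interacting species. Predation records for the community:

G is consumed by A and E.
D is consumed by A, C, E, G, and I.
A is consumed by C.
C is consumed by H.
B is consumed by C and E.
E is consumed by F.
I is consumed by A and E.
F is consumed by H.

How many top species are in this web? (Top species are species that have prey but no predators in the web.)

Top species (has prey, but nothing eats it): H.
Count: 1.

1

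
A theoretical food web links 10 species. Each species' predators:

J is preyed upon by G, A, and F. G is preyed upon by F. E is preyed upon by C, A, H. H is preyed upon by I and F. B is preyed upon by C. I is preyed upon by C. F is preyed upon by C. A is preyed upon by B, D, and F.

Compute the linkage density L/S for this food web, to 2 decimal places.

L/S = 1.50

There are L = 15 links among S = 10 species.
L/S = 15/10 = 1.5000 ≈ 1.50.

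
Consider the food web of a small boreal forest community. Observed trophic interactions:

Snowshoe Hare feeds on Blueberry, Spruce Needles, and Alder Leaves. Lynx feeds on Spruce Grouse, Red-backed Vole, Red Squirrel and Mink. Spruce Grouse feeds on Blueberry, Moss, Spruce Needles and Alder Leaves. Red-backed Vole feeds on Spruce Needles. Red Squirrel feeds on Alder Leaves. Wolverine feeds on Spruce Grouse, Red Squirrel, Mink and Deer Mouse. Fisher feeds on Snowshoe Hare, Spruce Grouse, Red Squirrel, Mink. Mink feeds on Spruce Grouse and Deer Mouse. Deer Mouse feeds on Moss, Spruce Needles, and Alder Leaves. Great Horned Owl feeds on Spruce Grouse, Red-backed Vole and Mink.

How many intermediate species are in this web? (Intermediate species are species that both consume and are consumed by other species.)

Intermediate species (has both prey and predators): Snowshoe Hare, Spruce Grouse, Red Squirrel, Deer Mouse, Red-backed Vole, Mink.
Count: 6.

6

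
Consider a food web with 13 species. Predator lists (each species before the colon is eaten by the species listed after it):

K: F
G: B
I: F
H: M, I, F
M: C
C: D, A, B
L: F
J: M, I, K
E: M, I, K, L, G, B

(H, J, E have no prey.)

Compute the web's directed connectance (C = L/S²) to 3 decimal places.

C = 0.118

The web has S = 13 species and L = 20 feeding links.
C = L / S² = 20 / 169 = 0.1183 ≈ 0.118.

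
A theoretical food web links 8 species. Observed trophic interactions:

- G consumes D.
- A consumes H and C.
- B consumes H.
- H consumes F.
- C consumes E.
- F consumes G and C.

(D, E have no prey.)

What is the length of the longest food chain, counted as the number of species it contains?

5 species

One longest chain: E → C → F → H → B.
It has 5 species and 4 links.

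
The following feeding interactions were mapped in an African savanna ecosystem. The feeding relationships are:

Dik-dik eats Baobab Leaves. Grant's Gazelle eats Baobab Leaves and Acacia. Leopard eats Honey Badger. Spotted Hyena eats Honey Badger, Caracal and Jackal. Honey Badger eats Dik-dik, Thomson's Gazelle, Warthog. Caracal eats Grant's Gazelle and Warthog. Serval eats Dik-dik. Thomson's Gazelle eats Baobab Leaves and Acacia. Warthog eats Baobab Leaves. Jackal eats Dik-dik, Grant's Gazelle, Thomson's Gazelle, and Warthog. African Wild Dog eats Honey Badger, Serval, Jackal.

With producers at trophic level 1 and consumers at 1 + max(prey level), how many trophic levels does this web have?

4

Producers (level 1): Acacia, Baobab Leaves.
Baobab Leaves → Dik-dik → Honey Badger → African Wild Dog gives African Wild Dog level 4.
No species has a prey at level 4, so no species reaches level 5.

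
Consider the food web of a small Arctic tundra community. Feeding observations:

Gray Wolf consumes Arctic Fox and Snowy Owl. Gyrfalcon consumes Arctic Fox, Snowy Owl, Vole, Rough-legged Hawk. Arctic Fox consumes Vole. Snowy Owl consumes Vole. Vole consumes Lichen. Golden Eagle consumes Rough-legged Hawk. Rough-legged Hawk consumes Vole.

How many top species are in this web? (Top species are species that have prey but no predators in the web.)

Top species (has prey, but nothing eats it): Golden Eagle, Gyrfalcon, Gray Wolf.
Count: 3.

3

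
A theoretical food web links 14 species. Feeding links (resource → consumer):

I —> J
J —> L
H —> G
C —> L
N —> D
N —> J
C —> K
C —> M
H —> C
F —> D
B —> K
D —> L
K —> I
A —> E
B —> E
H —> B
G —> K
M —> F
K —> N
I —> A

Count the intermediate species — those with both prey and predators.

Intermediate species (has both prey and predators): C, G, B, K, M, N, I, F, A, D, J.
Count: 11.

11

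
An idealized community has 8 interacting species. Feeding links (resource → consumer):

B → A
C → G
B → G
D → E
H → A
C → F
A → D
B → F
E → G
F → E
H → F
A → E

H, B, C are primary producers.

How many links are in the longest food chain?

4 links

One longest chain: H → A → D → E → G.
It has 5 species and 4 links.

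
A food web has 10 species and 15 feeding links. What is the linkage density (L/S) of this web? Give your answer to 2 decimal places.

There are L = 15 links among S = 10 species.
L/S = 15/10 = 1.5000 ≈ 1.50.

L/S = 1.50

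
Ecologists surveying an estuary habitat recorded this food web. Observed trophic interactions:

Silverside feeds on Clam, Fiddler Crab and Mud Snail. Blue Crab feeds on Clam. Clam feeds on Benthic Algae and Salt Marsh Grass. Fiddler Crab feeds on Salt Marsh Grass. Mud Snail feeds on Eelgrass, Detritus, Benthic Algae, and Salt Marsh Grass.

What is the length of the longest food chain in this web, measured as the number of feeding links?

One longest chain: Eelgrass → Mud Snail → Silverside.
It has 3 species and 2 links.

2 links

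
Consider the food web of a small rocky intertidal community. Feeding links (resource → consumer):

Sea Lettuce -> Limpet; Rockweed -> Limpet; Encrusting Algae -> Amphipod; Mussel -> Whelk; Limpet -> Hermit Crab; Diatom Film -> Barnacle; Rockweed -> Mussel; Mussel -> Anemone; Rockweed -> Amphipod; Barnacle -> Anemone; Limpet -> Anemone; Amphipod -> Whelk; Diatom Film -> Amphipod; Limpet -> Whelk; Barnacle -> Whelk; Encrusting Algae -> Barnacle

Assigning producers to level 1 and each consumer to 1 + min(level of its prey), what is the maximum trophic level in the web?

Producers (level 1): Sea Lettuce, Encrusting Algae, Diatom Film, Rockweed.
Following each consumer down to its lowest-level prey: Sea Lettuce → Limpet → Whelk (levels 1 through 3).
All prey of Whelk (Limpet 2, Amphipod 2, Barnacle 2, Mussel 2) are at level 2 or above, so Whelk is at level 1 + 2 = 3.
Every consumer has at least one prey at level 2 or below, so none exceeds level 3.

3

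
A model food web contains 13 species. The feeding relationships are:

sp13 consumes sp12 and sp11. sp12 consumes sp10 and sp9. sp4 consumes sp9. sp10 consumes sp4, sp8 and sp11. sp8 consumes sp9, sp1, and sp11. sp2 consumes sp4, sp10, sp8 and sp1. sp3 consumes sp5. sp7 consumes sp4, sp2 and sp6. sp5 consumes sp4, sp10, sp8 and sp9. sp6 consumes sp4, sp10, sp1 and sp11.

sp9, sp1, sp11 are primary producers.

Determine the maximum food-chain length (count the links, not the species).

4 links

One longest chain: sp9 → sp4 → sp10 → sp6 → sp7.
It has 5 species and 4 links.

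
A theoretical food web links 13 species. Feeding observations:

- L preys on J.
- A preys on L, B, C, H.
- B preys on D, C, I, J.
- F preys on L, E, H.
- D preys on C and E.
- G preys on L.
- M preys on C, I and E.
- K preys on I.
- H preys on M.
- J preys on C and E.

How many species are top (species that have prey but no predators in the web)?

4

Top species (has prey, but nothing eats it): K, F, G, A.
Count: 4.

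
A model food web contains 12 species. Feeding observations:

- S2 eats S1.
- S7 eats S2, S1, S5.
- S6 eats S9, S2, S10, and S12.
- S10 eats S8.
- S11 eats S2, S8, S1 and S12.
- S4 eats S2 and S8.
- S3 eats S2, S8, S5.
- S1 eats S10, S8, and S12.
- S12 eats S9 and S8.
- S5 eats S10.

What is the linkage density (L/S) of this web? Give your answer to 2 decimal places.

There are L = 24 links among S = 12 species.
L/S = 24/12 = 2.0000 ≈ 2.00.

L/S = 2.00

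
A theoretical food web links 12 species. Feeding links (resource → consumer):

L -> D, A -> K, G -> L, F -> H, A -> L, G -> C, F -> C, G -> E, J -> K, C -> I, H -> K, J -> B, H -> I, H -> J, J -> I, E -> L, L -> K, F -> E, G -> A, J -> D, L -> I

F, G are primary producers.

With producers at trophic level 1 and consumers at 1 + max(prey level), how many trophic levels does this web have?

Producers (level 1): F, G.
F → H → J → K gives K level 4.
No species has a prey at level 4, so no species reaches level 5.

4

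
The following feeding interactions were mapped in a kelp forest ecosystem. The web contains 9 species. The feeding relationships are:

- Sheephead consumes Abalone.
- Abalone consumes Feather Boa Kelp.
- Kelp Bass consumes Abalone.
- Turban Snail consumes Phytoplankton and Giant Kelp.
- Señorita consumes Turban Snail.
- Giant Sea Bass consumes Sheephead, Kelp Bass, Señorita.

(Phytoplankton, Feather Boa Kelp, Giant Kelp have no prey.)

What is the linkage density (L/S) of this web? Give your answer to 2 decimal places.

There are L = 9 links among S = 9 species.
L/S = 9/9 = 1.0000 ≈ 1.00.

L/S = 1.00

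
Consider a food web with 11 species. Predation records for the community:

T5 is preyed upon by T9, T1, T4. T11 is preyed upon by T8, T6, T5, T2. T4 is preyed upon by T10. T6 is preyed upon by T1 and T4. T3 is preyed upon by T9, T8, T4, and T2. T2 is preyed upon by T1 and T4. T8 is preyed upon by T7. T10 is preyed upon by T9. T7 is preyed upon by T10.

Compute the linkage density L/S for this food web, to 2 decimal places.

There are L = 19 links among S = 11 species.
L/S = 19/11 = 1.7273 ≈ 1.73.

L/S = 1.73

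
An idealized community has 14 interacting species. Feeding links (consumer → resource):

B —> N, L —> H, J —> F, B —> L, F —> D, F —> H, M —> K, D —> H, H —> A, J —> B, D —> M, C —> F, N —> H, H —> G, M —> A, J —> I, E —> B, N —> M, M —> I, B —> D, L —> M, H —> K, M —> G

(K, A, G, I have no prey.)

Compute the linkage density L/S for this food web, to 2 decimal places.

L/S = 1.64

There are L = 23 links among S = 14 species.
L/S = 23/14 = 1.6429 ≈ 1.64.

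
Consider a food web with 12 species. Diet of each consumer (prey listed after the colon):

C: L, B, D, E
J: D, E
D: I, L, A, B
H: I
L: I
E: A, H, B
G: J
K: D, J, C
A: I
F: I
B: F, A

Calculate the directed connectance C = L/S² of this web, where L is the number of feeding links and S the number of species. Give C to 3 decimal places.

The web has S = 12 species and L = 23 feeding links.
C = L / S² = 23 / 144 = 0.1597 ≈ 0.160.

C = 0.160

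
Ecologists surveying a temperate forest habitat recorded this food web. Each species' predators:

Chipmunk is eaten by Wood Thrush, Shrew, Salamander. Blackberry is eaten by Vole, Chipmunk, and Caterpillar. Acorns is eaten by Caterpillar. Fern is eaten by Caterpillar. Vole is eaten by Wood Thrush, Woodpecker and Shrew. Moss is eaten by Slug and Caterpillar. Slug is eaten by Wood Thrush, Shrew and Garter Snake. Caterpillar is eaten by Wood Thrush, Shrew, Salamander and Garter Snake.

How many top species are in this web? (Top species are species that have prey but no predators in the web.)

Top species (has prey, but nothing eats it): Shrew, Wood Thrush, Woodpecker, Salamander, Garter Snake.
Count: 5.

5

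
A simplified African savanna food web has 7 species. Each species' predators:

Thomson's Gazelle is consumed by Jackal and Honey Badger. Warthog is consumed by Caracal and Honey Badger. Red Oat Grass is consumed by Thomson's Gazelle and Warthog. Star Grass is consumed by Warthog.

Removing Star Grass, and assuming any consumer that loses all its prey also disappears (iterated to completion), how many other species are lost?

0

Remove Star Grass.
Every predator of it retains at least one other prey: Warthog still has Red Oat Grass.
No consumer loses all prey, so no secondary extinctions occur.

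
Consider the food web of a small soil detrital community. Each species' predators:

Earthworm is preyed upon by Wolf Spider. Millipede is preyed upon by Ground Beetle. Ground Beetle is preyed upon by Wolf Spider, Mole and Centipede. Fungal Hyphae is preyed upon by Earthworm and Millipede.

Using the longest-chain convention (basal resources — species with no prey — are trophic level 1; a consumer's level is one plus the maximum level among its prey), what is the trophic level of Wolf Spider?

Trophic level 4

Fungal Hyphae has no prey (basal) → level 1.
Millipede eats Fungal Hyphae → level 2.
Ground Beetle eats Millipede → level 3.
Wolf Spider eats Ground Beetle (level 3); other prey at levels: Earthworm 2 → level 4.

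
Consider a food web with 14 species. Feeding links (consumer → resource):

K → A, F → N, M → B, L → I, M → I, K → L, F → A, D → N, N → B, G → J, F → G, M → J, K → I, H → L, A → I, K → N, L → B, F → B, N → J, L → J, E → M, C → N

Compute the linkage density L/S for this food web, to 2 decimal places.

L/S = 1.57

There are L = 22 links among S = 14 species.
L/S = 22/14 = 1.5714 ≈ 1.57.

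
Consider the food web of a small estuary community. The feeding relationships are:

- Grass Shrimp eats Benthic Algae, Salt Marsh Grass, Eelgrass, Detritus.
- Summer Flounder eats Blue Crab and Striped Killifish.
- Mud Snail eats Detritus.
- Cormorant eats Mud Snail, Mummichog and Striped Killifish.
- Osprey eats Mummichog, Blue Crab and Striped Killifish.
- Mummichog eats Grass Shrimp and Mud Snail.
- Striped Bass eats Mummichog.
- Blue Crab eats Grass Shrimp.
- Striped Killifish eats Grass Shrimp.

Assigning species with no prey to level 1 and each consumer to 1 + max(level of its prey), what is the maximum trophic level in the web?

Basal resources (level 1): Benthic Algae, Eelgrass, Salt Marsh Grass, Detritus.
Benthic Algae → Grass Shrimp → Mummichog → Striped Bass gives Striped Bass level 4.
No species has a prey at level 4, so no species reaches level 5.

4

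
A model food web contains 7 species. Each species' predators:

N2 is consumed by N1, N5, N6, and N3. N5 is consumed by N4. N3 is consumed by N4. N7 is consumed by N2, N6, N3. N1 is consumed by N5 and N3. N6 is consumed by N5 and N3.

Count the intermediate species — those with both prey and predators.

Intermediate species (has both prey and predators): N2, N6, N1, N3, N5.
Count: 5.

5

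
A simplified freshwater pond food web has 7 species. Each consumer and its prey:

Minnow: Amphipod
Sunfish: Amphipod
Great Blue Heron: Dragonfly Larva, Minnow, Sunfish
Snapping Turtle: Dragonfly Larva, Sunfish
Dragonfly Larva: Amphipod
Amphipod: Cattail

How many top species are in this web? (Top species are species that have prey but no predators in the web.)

2

Top species (has prey, but nothing eats it): Snapping Turtle, Great Blue Heron.
Count: 2.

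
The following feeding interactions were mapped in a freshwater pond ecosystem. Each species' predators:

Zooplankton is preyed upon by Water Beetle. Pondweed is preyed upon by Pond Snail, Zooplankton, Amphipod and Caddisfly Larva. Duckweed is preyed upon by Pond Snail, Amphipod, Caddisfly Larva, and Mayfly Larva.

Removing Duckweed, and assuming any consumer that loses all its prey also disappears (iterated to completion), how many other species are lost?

1

Remove Duckweed.
Round 1: Mayfly Larva (all prey gone) → extinct.
No further losses. Total secondary extinctions: 1.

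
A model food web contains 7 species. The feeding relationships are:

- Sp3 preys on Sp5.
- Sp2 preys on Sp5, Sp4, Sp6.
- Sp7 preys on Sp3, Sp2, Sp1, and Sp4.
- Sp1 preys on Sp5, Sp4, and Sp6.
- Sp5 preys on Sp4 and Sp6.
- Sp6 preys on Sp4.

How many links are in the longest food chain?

One longest chain: Sp4 → Sp6 → Sp5 → Sp3 → Sp7.
It has 5 species and 4 links.

4 links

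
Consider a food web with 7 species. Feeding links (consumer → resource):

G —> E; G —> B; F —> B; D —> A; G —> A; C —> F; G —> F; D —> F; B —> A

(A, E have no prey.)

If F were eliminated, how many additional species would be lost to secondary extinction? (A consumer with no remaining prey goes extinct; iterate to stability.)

Remove F.
Round 1: C (all prey gone) → extinct.
No further losses. Total secondary extinctions: 1.

1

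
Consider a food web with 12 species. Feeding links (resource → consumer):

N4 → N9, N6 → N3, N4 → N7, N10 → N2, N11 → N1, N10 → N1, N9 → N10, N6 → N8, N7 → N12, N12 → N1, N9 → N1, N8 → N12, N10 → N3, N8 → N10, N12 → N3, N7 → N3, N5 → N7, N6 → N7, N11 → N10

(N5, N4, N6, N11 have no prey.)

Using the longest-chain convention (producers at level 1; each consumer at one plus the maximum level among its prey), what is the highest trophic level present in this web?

Producers (level 1): N5, N4, N6, N11.
N4 → N9 → N10 → N1 gives N1 level 4.
No species has a prey at level 4, so no species reaches level 5.

4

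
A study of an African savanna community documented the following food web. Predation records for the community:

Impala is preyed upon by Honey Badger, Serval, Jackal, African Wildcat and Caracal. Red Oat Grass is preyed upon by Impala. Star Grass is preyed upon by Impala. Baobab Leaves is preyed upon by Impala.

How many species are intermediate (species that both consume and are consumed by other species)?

Intermediate species (has both prey and predators): Impala.
Count: 1.

1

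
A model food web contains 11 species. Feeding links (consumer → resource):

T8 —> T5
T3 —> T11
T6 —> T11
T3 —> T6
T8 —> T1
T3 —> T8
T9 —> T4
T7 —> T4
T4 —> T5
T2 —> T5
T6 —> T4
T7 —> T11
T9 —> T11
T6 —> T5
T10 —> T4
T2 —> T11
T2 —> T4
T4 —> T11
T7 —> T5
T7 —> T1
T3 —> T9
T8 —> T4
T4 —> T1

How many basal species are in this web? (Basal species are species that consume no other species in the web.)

Basal species (no prey listed): T5, T11, T1.
Count: 3.

3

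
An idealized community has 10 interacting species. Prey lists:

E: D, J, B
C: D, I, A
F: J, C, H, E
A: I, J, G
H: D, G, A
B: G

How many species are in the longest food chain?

One longest chain: G → B → E → F.
It has 4 species and 3 links.

4 species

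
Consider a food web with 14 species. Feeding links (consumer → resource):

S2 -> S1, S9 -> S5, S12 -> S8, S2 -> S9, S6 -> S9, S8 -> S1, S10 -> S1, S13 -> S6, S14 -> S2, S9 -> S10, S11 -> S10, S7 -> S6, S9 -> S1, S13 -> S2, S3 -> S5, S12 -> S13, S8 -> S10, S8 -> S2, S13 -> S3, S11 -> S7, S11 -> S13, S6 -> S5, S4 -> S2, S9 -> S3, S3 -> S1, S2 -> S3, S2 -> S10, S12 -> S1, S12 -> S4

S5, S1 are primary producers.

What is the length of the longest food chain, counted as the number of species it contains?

6 species

One longest chain: S5 → S3 → S9 → S2 → S13 → S12.
It has 6 species and 5 links.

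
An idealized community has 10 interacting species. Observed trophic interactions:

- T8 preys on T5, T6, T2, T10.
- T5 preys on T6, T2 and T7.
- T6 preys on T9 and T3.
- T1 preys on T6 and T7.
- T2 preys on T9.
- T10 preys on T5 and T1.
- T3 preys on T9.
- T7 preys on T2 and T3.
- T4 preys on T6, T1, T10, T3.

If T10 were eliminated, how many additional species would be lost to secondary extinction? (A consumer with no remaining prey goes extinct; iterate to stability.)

0

Remove T10.
Every predator of it retains at least one other prey: T8 still has T2, T6, T5; T4 still has T3, T6, T1.
No consumer loses all prey, so no secondary extinctions occur.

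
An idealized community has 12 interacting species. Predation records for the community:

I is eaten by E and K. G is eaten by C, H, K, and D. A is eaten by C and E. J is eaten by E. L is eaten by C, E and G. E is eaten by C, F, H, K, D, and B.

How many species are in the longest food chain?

One longest chain: L → E → H.
It has 3 species and 2 links.

3 species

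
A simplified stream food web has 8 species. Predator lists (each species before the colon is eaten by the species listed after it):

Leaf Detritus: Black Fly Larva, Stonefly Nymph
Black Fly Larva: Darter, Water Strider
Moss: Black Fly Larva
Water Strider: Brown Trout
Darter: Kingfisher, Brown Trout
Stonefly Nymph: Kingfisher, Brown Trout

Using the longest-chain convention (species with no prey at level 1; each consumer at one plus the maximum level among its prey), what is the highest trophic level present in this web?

4

Basal resources (level 1): Moss, Leaf Detritus.
Moss → Black Fly Larva → Darter → Brown Trout gives Brown Trout level 4.
No species has a prey at level 4, so no species reaches level 5.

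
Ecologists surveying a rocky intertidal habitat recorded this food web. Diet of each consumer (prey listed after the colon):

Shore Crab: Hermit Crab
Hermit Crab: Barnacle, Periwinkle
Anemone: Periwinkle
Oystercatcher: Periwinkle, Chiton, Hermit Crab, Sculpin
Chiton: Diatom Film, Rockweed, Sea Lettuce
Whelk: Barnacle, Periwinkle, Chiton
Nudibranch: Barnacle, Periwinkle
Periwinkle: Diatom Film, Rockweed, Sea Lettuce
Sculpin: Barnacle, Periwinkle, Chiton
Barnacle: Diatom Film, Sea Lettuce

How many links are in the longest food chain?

One longest chain: Diatom Film → Barnacle → Hermit Crab → Shore Crab.
It has 4 species and 3 links.

3 links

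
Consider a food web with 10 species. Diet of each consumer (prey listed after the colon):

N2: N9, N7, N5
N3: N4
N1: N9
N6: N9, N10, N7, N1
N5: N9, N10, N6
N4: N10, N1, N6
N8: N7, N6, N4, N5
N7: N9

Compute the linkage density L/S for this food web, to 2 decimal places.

There are L = 20 links among S = 10 species.
L/S = 20/10 = 2.0000 ≈ 2.00.

L/S = 2.00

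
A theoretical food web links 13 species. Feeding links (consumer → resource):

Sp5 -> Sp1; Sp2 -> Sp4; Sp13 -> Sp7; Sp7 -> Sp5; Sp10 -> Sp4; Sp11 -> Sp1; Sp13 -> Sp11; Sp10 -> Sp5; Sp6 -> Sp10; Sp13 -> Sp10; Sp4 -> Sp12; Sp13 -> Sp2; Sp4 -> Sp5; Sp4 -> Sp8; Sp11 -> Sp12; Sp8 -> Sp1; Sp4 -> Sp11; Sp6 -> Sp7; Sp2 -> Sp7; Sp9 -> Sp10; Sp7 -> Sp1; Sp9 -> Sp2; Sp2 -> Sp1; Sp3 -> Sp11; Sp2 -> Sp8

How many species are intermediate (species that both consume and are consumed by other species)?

Intermediate species (has both prey and predators): Sp8, Sp11, Sp5, Sp4, Sp7, Sp2, Sp10.
Count: 7.

7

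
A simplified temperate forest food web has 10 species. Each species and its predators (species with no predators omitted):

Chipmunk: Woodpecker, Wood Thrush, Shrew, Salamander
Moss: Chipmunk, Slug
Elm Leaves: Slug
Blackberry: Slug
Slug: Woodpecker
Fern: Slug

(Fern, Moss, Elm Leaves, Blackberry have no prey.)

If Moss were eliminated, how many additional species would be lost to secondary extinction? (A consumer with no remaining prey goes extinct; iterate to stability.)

Remove Moss.
Round 1: Chipmunk (all prey gone) → extinct.
Round 2: Wood Thrush (all prey gone), Shrew (all prey gone), Salamander (all prey gone) → extinct.
No further losses. Total secondary extinctions: 4.

4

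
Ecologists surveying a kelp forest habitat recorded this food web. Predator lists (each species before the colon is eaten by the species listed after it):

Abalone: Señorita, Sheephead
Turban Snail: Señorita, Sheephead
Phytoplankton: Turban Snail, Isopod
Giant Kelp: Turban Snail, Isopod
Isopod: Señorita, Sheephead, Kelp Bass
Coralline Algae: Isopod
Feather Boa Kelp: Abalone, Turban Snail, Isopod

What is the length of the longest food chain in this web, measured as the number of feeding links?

2 links

One longest chain: Feather Boa Kelp → Abalone → Señorita.
It has 3 species and 2 links.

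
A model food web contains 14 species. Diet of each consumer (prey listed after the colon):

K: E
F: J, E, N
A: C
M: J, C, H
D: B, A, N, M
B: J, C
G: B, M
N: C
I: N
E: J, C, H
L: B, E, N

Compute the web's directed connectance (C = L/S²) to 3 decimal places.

C = 0.122

The web has S = 14 species and L = 24 feeding links.
C = L / S² = 24 / 196 = 0.1224 ≈ 0.122.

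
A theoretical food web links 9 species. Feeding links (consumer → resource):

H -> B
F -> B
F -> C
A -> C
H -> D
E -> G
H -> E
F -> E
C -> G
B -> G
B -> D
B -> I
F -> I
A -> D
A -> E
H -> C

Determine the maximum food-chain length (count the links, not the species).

2 links

One longest chain: G → C → A.
It has 3 species and 2 links.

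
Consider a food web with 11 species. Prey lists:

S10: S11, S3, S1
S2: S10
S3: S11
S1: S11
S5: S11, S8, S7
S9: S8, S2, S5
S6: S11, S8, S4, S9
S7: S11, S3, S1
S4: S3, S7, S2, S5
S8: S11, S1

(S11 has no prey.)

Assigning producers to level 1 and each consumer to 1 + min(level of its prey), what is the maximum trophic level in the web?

Producers (level 1): S11.
Following each consumer down to its lowest-level prey: S11 → S10 → S2 (levels 1 through 3).
All prey of S2 (S10 2) are at level 2 or above, so S2 is at level 1 + 2 = 3.
Every consumer has at least one prey at level 2 or below, so none exceeds level 3.

3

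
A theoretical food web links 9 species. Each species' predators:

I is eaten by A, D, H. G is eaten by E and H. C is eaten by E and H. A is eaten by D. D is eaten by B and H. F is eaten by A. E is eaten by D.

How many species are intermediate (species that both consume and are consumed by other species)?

Intermediate species (has both prey and predators): A, E, D.
Count: 3.

3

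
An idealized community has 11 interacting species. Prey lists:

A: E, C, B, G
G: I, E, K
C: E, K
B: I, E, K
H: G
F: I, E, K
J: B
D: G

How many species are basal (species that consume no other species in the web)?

Basal species (no prey listed): I, E, K.
Count: 3.

3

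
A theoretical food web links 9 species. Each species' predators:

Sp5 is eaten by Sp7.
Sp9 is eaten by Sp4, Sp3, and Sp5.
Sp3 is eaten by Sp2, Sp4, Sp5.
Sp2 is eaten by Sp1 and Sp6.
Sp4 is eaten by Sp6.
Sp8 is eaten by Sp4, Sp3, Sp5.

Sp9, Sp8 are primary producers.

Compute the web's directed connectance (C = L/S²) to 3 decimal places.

C = 0.160

The web has S = 9 species and L = 13 feeding links.
C = L / S² = 13 / 81 = 0.1605 ≈ 0.160.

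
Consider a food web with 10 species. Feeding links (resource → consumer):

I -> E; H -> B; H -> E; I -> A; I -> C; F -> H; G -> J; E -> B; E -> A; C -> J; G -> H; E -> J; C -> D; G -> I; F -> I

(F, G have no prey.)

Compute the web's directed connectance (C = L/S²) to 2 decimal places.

C = 0.15

The web has S = 10 species and L = 15 feeding links.
C = L / S² = 15 / 100 = 0.1500 ≈ 0.15.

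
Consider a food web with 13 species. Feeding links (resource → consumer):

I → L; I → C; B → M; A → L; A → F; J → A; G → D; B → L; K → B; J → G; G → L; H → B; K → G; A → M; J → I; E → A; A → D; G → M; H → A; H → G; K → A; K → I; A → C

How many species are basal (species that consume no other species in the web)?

4

Basal species (no prey listed): E, J, K, H.
Count: 4.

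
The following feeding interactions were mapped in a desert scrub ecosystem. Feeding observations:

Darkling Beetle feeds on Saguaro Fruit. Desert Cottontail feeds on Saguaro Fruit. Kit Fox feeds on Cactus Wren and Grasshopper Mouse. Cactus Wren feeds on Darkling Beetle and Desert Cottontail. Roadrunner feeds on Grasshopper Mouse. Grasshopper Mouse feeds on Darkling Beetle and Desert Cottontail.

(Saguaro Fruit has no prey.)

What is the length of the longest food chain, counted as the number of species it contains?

One longest chain: Saguaro Fruit → Darkling Beetle → Grasshopper Mouse → Kit Fox.
It has 4 species and 3 links.

4 species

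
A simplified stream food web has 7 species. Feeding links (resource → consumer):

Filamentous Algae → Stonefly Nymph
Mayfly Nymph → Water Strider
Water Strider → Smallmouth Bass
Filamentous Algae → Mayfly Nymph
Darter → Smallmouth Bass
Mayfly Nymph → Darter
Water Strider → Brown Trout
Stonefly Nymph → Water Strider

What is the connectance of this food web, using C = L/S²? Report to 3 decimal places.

The web has S = 7 species and L = 8 feeding links.
C = L / S² = 8 / 49 = 0.1633 ≈ 0.163.

C = 0.163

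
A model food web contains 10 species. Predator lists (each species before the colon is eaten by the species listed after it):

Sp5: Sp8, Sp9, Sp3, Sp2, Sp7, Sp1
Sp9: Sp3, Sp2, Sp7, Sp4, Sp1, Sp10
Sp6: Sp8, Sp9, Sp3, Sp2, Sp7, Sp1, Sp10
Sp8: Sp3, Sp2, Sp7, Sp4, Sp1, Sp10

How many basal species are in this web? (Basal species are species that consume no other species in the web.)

2

Basal species (no prey listed): Sp6, Sp5.
Count: 2.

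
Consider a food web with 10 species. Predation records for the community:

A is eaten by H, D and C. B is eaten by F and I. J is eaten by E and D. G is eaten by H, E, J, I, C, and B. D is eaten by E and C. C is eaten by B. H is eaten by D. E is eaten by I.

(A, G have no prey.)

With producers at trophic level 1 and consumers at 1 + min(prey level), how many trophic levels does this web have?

3

Producers (level 1): A, G.
Following each consumer down to its lowest-level prey: G → B → F (levels 1 through 3).
All prey of F (B 2) are at level 2 or above, so F is at level 1 + 2 = 3.
Every consumer has at least one prey at level 2 or below, so none exceeds level 3.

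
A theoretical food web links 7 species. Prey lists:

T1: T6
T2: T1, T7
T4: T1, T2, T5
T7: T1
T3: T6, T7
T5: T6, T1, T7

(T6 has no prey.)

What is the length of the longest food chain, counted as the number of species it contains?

One longest chain: T6 → T1 → T7 → T2 → T4.
It has 5 species and 4 links.

5 species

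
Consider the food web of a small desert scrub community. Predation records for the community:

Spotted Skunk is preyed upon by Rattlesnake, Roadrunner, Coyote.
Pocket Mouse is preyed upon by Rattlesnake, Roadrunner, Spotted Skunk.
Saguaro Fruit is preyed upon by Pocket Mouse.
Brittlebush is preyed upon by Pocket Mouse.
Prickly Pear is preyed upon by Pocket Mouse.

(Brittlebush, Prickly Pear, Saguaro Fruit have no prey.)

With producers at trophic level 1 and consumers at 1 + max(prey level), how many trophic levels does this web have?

Producers (level 1): Brittlebush, Prickly Pear, Saguaro Fruit.
Brittlebush → Pocket Mouse → Spotted Skunk → Roadrunner gives Roadrunner level 4.
No species has a prey at level 4, so no species reaches level 5.

4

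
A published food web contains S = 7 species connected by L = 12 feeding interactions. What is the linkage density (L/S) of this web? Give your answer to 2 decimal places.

L/S = 1.71

There are L = 12 links among S = 7 species.
L/S = 12/7 = 1.7143 ≈ 1.71.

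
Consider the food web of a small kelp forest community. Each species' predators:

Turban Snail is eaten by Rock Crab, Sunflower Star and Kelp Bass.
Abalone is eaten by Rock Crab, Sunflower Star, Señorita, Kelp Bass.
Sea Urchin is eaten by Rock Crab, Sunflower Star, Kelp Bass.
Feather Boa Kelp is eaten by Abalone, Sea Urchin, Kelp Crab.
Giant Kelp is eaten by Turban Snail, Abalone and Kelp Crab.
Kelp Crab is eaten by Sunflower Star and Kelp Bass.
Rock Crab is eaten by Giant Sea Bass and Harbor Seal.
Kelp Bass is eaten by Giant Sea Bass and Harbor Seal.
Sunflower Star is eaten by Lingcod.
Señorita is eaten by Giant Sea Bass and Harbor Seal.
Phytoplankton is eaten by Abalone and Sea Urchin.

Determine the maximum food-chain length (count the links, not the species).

One longest chain: Feather Boa Kelp → Kelp Crab → Sunflower Star → Lingcod.
It has 4 species and 3 links.

3 links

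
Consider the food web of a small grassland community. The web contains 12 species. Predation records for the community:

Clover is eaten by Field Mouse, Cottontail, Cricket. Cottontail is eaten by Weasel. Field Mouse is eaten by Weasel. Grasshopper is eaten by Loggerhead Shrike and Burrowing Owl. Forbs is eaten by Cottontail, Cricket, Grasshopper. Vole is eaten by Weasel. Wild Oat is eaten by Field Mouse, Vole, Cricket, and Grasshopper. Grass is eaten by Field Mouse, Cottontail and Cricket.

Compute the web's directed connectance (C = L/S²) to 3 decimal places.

The web has S = 12 species and L = 18 feeding links.
C = L / S² = 18 / 144 = 0.1250 ≈ 0.125.

C = 0.125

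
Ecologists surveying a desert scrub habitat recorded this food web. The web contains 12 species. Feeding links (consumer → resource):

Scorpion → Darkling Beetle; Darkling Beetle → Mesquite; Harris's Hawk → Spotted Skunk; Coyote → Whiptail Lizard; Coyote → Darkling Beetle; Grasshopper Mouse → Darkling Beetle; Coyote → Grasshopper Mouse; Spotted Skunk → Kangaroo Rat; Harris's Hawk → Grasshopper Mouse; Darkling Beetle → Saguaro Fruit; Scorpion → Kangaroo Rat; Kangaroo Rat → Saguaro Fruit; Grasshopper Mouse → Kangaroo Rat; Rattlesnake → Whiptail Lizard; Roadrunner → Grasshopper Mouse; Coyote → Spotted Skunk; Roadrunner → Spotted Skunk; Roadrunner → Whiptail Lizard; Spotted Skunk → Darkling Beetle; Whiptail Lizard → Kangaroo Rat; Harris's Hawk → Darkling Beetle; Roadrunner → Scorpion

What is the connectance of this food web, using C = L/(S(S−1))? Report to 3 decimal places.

C = 0.167

The web has S = 12 species and L = 22 feeding links.
C = L / (S(S−1)) = 22 / 132 = 0.1667 ≈ 0.167.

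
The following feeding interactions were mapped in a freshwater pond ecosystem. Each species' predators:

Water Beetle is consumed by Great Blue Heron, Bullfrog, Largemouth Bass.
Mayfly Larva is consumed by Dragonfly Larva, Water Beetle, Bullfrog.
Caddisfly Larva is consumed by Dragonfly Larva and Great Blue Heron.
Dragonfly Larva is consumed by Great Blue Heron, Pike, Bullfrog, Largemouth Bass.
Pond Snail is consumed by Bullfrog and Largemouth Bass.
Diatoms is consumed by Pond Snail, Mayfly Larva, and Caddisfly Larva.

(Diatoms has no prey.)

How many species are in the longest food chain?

One longest chain: Diatoms → Mayfly Larva → Dragonfly Larva → Bullfrog.
It has 4 species and 3 links.

4 species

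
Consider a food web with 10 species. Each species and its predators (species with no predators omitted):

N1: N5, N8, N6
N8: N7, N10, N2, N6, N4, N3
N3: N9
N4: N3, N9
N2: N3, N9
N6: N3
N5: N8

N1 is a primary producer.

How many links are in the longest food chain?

5 links

One longest chain: N1 → N5 → N8 → N2 → N3 → N9.
It has 6 species and 5 links.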